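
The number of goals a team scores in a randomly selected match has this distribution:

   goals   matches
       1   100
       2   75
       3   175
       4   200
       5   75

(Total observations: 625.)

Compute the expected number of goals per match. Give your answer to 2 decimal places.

Total = 625, so P(goals=1) = 100/625, etc.
E[X] = (4/25)·1 + (3/25)·2 + (7/25)·3 + (8/25)·4 + (3/25)·5
     = 78/25 ≈ 3.12

3.12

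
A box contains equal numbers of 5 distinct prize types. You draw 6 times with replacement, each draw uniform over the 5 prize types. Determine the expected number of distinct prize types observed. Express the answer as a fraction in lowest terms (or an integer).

Let Xⱼ=1 if type j appears at least once. P(Xⱼ=1) = 1 − ((5−1)/5)^6 = 11529/15625.
E[#distinct] = 5·11529/15625 = 11529/3125.

11529/3125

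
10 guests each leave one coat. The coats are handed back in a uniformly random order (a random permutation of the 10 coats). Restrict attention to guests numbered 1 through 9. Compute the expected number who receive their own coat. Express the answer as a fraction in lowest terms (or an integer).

Let Xᵢ = 1 if person i gets their own coat. For each i, P(Xᵢ=1) = 1/10.
By linearity of expectation, E[X₁+…+X_9] = 9·(1/10) = 9/10.

9/10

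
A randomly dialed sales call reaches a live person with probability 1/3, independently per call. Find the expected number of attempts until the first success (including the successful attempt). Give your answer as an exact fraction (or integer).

For a geometric distribution, E[trials] = 1/p = 1/(1/3) = 3.

3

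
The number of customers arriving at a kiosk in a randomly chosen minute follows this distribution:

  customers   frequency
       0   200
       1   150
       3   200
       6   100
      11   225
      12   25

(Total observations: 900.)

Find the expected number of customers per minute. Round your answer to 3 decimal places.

Total = 900, so P(customers=0) = 200/900, etc.
E[X] = (2/9)·0 + (1/6)·1 + (2/9)·3 + (1/9)·6 + (1/4)·11 + (1/36)·12
     = 55/12 ≈ 4.583

4.583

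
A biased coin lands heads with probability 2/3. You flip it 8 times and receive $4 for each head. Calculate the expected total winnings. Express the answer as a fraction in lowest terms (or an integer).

E[#heads] = 8·2/3 = 16/3 (linearity over flips).
E[winnings] = 4·16/3 = 64/3.

64/3 dollars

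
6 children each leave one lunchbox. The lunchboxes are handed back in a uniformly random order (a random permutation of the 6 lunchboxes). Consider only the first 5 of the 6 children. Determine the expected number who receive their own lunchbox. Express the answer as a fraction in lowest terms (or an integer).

5/6

Let Xᵢ = 1 if person i gets their own lunchbox. For each i, P(Xᵢ=1) = 1/6.
By linearity of expectation, E[X₁+…+X_5] = 5·(1/6) = 5/6.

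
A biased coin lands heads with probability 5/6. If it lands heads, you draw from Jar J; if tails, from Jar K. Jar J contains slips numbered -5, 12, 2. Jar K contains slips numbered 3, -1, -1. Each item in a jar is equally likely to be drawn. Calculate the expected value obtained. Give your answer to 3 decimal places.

2.556

E[X | Jar J] = (-5 + 12 + 2)/3 = 3
E[X | Jar K] = (3 − 1 − 1)/3 = 1/3
E[X] = (5/6)·3 + (1/6)·1/3 = 23/9 ≈ 2.556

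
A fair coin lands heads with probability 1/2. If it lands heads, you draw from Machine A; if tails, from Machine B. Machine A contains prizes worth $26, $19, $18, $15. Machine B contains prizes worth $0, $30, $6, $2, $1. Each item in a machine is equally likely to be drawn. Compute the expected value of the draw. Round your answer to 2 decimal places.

E[X | Machine A] = (26 + 19 + 18 + 15)/4 = 39/2
E[X | Machine B] = (0 + 30 + 6 + 2 + 1)/5 = 39/5
E[X] = (1/2)·39/2 + (1/2)·39/5 = 273/20 ≈ 13.65

$13.65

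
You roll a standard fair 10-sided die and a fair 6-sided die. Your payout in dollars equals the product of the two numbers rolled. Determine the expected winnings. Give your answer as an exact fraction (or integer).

77/4 dollars

Distribution of the product of the two numbers rolled: 1 w.p. 1/60, 2 w.p. 1/30, 3 w.p. 1/30, 4 w.p. 1/20, 5 w.p. 1/30, 6 w.p. 1/15, …
E[payout] = (1/60)·1 + (1/30)·2 + (1/30)·3 + (1/20)·4 + (1/30)·5 + (1/15)·6 + (1/60)·7 + (1/20)·8 + (1/30)·9 + (1/20)·10 + (1/15)·12 + (1/60)·14 + (1/30)·15 + (1/30)·16 + (1/20)·18 + (1/20)·20 + (1/60)·21 + (1/20)·24 + (1/60)·25 + (1/60)·27 + (1/60)·28 + (1/20)·30 + (1/60)·32 + (1/60)·35 + (1/30)·36 + (1/30)·40 + (1/60)·42 + (1/60)·45 + (1/60)·48 + (1/60)·50 + (1/60)·54 + (1/60)·60 = 77/4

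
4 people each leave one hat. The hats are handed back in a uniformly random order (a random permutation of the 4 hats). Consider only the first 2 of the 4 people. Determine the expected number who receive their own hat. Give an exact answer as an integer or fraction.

Let Xᵢ = 1 if person i gets their own hat. For each i, P(Xᵢ=1) = 1/4.
By linearity of expectation, E[X₁+…+X_2] = 2·(1/4) = 1/2.

1/2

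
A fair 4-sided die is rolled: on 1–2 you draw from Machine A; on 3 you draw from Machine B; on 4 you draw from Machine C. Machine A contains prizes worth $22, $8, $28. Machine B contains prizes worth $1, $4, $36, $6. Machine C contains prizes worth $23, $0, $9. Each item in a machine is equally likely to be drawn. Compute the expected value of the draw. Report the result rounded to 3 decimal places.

E[X | Machine A] = (22 + 8 + 28)/3 = 58/3
E[X | Machine B] = (1 + 4 + 36 + 6)/4 = 47/4
E[X | Machine C] = (23 + 0 + 9)/3 = 32/3
E[X] = (1/2)·58/3 + (1/4)·47/4 + (1/4)·32/3 = 733/48 ≈ 15.271

$15.271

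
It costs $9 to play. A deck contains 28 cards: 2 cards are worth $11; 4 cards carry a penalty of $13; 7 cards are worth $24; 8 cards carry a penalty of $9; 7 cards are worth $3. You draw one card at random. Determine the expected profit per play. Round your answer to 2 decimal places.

-$5.89

E[payout] = (2/28)·11 + (4/28)·(-13) + (7/28)·24 + (8/28)·(-9) + (7/28)·3 = 87/28
Expected profit = 87/28 − 9 = -165/28 ≈ -$5.89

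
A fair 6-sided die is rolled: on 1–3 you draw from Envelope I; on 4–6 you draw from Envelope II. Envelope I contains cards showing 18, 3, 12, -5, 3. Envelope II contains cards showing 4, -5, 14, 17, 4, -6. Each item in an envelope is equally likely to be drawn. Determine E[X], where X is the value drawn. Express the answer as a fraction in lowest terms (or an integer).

163/30

E[X | Envelope I] = (18 + 3 + 12 − 5 + 3)/5 = 31/5
E[X | Envelope II] = (4 − 5 + 14 + 17 + 4 − 6)/6 = 14/3
E[X] = (1/2)·31/5 + (1/2)·14/3 = 163/30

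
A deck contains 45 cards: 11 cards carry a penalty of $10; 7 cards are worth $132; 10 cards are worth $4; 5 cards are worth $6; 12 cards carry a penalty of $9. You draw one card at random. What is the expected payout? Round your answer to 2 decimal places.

$17.24

E[payout] = (11/45)·(-10) + (7/45)·132 + (10/45)·4 + (5/45)·6 + (12/45)·(-9) = 776/45
≈ $17.24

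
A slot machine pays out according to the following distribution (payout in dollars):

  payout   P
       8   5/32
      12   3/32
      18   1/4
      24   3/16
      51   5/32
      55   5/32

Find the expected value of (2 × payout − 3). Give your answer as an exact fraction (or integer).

423/8

E[2x-3] = (5/32)·13 + (3/32)·21 + (1/4)·33 + (3/16)·45 + (5/32)·99 + (5/32)·107
     = 423/8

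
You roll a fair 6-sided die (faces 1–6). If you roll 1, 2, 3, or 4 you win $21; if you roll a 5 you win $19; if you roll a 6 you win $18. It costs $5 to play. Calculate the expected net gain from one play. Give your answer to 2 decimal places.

E[payout] = (1/6)·18 + (1/6)·19 + (2/3)·21 = 121/6
Expected profit = 121/6 − 5 = 91/6 ≈ $15.17

$15.17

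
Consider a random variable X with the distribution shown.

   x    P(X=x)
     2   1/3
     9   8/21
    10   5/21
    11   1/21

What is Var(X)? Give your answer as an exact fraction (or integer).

268/21

E[X] = (1/3)·2 + (8/21)·9 + (5/21)·10 + (1/21)·11 = 7
E[X²] = (1/3)·4 + (8/21)·81 + (5/21)·100 + (1/21)·121 = 1297/21
Var(X) = 1297/21 − (7)² = 268/21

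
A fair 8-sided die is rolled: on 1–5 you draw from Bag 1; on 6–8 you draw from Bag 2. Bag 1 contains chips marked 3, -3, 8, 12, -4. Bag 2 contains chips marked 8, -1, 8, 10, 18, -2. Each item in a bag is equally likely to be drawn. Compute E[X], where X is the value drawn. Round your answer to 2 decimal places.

4.56

E[X | Bag 1] = (3 − 3 + 8 + 12 − 4)/5 = 16/5
E[X | Bag 2] = (8 − 1 + 8 + 10 + 18 − 2)/6 = 41/6
E[X] = (5/8)·16/5 + (3/8)·41/6 = 73/16 ≈ 4.56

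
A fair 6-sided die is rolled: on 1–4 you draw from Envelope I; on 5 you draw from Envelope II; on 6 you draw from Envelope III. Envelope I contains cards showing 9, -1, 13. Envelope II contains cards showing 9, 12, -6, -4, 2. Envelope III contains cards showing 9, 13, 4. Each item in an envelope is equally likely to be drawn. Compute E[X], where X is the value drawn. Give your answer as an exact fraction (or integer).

E[X | Envelope I] = (9 − 1 + 13)/3 = 7
E[X | Envelope II] = (9 + 12 − 6 − 4 + 2)/5 = 13/5
E[X | Envelope III] = (9 + 13 + 4)/3 = 26/3
E[X] = (2/3)·7 + (1/6)·13/5 + (1/6)·26/3 = 589/90

589/90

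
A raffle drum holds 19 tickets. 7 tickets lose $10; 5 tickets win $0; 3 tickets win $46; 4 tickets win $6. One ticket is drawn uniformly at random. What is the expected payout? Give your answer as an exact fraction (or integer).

92/19 dollars

E[payout] = (7/19)·(-10) + (5/19)·0 + (3/19)·46 + (4/19)·6 = 92/19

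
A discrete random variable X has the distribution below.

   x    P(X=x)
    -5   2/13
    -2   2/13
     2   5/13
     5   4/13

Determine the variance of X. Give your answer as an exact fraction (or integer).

E[X] = (2/13)·(-5) + (2/13)·(-2) + (5/13)·2 + (4/13)·5 = 16/13
E[X²] = (2/13)·25 + (2/13)·4 + (5/13)·4 + (4/13)·25 = 178/13
Var(X) = 178/13 − (16/13)² = 2058/169

2058/169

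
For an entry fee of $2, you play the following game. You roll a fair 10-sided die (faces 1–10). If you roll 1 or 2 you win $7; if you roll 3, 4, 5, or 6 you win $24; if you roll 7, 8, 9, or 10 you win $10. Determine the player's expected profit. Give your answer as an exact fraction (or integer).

$13

E[payout] = (1/5)·7 + (2/5)·10 + (2/5)·24 = 15
Expected profit = 15 − 2 = 13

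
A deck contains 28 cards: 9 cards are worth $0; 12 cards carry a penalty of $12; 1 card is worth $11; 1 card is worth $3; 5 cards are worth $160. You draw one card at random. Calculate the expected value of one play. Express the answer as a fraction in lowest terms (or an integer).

E[payout] = (9/28)·0 + (12/28)·(-12) + (1/28)·11 + (1/28)·3 + (5/28)·160 = 335/14

335/14 dollars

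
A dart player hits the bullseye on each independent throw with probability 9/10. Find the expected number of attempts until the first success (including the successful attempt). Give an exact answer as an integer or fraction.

10/9

For a geometric distribution, E[trials] = 1/p = 1/(9/10) = 10/9.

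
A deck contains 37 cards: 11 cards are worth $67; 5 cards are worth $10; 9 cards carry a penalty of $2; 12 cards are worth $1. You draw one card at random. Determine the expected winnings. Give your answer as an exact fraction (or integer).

E[payout] = (11/37)·67 + (5/37)·10 + (9/37)·(-2) + (12/37)·1 = 781/37

781/37 dollars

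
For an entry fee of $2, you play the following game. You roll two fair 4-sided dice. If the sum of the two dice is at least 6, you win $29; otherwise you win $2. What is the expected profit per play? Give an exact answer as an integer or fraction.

81/8 dollars

E[payout] = (5/8)·2 + (3/8)·29 = 97/8
Expected profit = 97/8 − 2 = 81/8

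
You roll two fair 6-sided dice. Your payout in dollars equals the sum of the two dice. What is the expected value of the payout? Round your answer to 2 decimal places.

Distribution of the sum of the two dice: 2 w.p. 1/36, 3 w.p. 1/18, 4 w.p. 1/12, 5 w.p. 1/9, 6 w.p. 5/36, 7 w.p. 1/6, …
E[payout] = (1/36)·2 + (1/18)·3 + (1/12)·4 + (1/9)·5 + (5/36)·6 + (1/6)·7 + (5/36)·8 + (1/9)·9 + (1/12)·10 + (1/18)·11 + (1/36)·12 = 7
≈ $7.00

$7.00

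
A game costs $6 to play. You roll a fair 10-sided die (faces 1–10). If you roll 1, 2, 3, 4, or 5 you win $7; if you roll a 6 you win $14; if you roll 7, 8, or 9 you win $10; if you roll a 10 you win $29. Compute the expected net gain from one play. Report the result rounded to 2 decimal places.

E[payout] = (1/2)·7 + (3/10)·10 + (1/10)·14 + (1/10)·29 = 54/5
Expected profit = 54/5 − 6 = 24/5 ≈ $4.80

$4.80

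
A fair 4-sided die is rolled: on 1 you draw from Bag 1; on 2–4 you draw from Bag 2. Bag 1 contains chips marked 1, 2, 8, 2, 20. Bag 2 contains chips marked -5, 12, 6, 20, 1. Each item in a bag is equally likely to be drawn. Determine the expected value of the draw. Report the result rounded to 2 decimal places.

E[X | Bag 1] = (1 + 2 + 8 + 2 + 20)/5 = 33/5
E[X | Bag 2] = (-5 + 12 + 6 + 20 + 1)/5 = 34/5
E[X] = (1/4)·33/5 + (3/4)·34/5 = 27/4 ≈ 6.75

6.75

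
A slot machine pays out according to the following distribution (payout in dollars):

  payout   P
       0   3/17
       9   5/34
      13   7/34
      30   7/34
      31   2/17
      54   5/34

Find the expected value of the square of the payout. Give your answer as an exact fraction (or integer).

13156/17

E[X²] = (3/17)·0 + (5/34)·81 + (7/34)·169 + (7/34)·900 + (2/17)·961 + (5/34)·2916
     = 13156/17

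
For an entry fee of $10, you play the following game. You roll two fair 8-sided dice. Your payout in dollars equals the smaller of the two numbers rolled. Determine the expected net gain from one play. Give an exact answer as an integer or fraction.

-109/16 dollars

Distribution of the smaller of the two numbers rolled: 1 w.p. 15/64, 2 w.p. 13/64, 3 w.p. 11/64, 4 w.p. 9/64, 5 w.p. 7/64, 6 w.p. 5/64, …
E[payout] = (15/64)·1 + (13/64)·2 + (11/64)·3 + (9/64)·4 + (7/64)·5 + (5/64)·6 + (3/64)·7 + (1/64)·8 = 51/16
Expected profit = 51/16 − 10 = -109/16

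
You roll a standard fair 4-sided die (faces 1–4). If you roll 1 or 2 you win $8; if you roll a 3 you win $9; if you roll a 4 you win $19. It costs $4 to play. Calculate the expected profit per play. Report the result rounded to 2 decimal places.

$7.00

E[payout] = (1/2)·8 + (1/4)·9 + (1/4)·19 = 11
Expected profit = 11 − 4 = 7 ≈ $7.00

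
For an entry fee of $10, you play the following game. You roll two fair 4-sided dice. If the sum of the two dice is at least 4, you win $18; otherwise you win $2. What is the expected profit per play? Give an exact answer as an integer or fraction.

$5

E[payout] = (3/16)·2 + (13/16)·18 = 15
Expected profit = 15 − 10 = 5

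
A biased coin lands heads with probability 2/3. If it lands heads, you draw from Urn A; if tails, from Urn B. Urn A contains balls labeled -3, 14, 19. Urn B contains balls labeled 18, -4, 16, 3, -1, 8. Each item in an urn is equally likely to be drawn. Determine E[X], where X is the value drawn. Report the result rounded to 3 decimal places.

E[X | Urn A] = (-3 + 14 + 19)/3 = 10
E[X | Urn B] = (18 − 4 + 16 + 3 − 1 + 8)/6 = 20/3
E[X] = (2/3)·10 + (1/3)·20/3 = 80/9 ≈ 8.889

8.889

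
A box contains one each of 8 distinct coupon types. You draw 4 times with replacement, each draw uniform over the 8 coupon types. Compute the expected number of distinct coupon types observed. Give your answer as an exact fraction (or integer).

1695/512

Let Xⱼ=1 if type j appears at least once. P(Xⱼ=1) = 1 − ((8−1)/8)^4 = 1695/4096.
E[#distinct] = 8·1695/4096 = 1695/512.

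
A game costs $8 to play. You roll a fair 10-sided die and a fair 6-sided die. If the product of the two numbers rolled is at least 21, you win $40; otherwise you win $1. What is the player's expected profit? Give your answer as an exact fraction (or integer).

73/10 dollars

E[payout] = (19/30)·1 + (11/30)·40 = 153/10
Expected profit = 153/10 − 8 = 73/10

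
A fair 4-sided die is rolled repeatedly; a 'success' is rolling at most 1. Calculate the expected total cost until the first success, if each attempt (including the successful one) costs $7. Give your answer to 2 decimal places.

$28.00

E[#attempts] = 1/p = 4; E[cost] = 7·4 = 28.
≈ 28.00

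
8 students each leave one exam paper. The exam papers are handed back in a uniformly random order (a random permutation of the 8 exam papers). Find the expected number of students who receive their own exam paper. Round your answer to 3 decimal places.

Let Xᵢ = 1 if person i gets their own exam paper. For each i, P(Xᵢ=1) = 1/8.
By linearity of expectation, E[X₁+…+X_8] = 8·(1/8) = 1.
≈ 1.000

1.000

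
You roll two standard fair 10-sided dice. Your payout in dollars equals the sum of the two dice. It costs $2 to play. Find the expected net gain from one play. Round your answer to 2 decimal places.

Distribution of the sum of the two dice: 2 w.p. 1/100, 3 w.p. 1/50, 4 w.p. 3/100, 5 w.p. 1/25, 6 w.p. 1/20, 7 w.p. 3/50, …
E[payout] = (1/100)·2 + (1/50)·3 + (3/100)·4 + (1/25)·5 + (1/20)·6 + (3/50)·7 + (7/100)·8 + (2/25)·9 + (9/100)·10 + (1/10)·11 + (9/100)·12 + (2/25)·13 + (7/100)·14 + (3/50)·15 + (1/20)·16 + (1/25)·17 + (3/100)·18 + (1/50)·19 + (1/100)·20 = 11
Expected profit = 11 − 2 = 9 ≈ $9.00

$9.00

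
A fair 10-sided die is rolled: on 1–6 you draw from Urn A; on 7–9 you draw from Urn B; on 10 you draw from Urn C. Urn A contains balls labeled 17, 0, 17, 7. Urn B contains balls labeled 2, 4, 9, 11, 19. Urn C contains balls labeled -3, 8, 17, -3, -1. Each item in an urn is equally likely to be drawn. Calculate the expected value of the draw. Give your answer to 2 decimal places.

E[X | Urn A] = (17 + 0 + 17 + 7)/4 = 41/4
E[X | Urn B] = (2 + 4 + 9 + 11 + 19)/5 = 9
E[X | Urn C] = (-3 + 8 + 17 − 3 − 1)/5 = 18/5
E[X] = (3/5)·41/4 + (3/10)·9 + (1/10)·18/5 = 921/100 ≈ 9.21

9.21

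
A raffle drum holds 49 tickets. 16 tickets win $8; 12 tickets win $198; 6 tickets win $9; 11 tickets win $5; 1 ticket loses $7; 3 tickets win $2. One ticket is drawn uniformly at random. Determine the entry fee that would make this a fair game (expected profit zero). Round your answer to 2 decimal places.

E[payout] = (16/49)·8 + (12/49)·198 + (6/49)·9 + (11/49)·5 + (1/49)·(-7) + (3/49)·2 = 2612/49
Fair fee = E[payout] = 2612/49 ≈ $53.31

$53.31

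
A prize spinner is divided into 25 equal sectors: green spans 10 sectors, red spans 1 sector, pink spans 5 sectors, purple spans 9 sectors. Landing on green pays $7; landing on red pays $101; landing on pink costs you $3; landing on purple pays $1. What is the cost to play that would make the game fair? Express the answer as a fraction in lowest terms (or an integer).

33/5 dollars

E[payout] = (10/25)·7 + (1/25)·101 + (5/25)·(-3) + (9/25)·1 = 33/5
Fair fee = E[payout] = 33/5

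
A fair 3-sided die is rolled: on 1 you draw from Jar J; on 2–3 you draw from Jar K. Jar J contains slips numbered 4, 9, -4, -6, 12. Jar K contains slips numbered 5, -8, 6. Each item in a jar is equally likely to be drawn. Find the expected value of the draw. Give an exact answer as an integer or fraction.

E[X | Jar J] = (4 + 9 − 4 − 6 + 12)/5 = 3
E[X | Jar K] = (5 − 8 + 6)/3 = 1
E[X] = (1/3)·3 + (2/3)·1 = 5/3

5/3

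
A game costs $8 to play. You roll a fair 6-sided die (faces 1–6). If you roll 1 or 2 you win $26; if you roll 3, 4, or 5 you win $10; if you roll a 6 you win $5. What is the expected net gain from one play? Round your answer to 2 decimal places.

E[payout] = (1/6)·5 + (1/2)·10 + (1/3)·26 = 29/2
Expected profit = 29/2 − 8 = 13/2 ≈ $6.50

$6.50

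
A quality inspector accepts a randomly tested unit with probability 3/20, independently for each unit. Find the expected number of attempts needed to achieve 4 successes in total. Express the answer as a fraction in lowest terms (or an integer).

80/3

By linearity (sum of 4 independent geometric waits), E[trials] = 4/p = 4/(3/20) = 80/3.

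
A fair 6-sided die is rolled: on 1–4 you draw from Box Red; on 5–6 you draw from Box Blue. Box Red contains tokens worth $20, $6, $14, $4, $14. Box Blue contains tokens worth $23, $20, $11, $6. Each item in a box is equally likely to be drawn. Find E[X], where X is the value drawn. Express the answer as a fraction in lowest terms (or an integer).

E[X | Box Red] = (20 + 6 + 14 + 4 + 14)/5 = 58/5
E[X | Box Blue] = (23 + 20 + 11 + 6)/4 = 15
E[X] = (2/3)·58/5 + (1/3)·15 = 191/15

191/15 dollars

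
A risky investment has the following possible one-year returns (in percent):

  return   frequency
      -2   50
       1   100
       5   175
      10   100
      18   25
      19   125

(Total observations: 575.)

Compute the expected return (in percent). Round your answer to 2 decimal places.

Total = 575, so P(return=-2) = 50/575, etc.
E[X] = (2/23)·(-2) + (4/23)·1 + (7/23)·5 + (4/23)·10 + (1/23)·18 + (5/23)·19
     = 188/23 ≈ 8.17

8.17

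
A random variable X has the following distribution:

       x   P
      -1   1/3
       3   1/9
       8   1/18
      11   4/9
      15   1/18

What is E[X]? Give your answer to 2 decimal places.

6.17

E[X] = (1/3)·(-1) + (1/9)·3 + (1/18)·8 + (4/9)·11 + (1/18)·15
     = 37/6 ≈ 6.17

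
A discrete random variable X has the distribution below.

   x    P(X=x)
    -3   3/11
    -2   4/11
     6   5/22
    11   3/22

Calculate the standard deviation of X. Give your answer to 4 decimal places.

E[X] = 29/22, E[X²] = 629/22
Var(X) = E[X²] − (E[X])² = 629/22 − 841/484 = 12997/484
SD(X) = √(12997/484) ≈ 5.1820

5.1820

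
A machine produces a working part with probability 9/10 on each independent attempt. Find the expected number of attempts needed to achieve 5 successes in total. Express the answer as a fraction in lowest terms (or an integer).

By linearity (sum of 5 independent geometric waits), E[trials] = 5/p = 5/(9/10) = 50/9.

50/9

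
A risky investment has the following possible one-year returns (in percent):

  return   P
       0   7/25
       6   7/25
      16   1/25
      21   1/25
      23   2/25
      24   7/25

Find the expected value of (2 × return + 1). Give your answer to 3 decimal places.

24.440

E[2x+1] = (7/25)·1 + (7/25)·13 + (1/25)·33 + (1/25)·43 + (2/25)·47 + (7/25)·49
     = 611/25 ≈ 24.440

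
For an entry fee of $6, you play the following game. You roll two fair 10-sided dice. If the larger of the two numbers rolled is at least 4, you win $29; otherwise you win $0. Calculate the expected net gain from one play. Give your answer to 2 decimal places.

E[payout] = (9/100)·0 + (91/100)·29 = 2639/100
Expected profit = 2639/100 − 6 = 2039/100 ≈ $20.39

$20.39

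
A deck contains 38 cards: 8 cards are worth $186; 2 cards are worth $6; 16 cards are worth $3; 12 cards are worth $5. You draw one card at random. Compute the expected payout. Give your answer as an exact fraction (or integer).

804/19 dollars

E[payout] = (8/38)·186 + (2/38)·6 + (16/38)·3 + (12/38)·5 = 804/19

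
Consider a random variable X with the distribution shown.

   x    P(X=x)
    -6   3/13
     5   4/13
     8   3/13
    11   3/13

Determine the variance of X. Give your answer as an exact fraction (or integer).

6438/169

E[X] = (3/13)·(-6) + (4/13)·5 + (3/13)·8 + (3/13)·11 = 59/13
E[X²] = (3/13)·36 + (4/13)·25 + (3/13)·64 + (3/13)·121 = 763/13
Var(X) = 763/13 − (59/13)² = 6438/169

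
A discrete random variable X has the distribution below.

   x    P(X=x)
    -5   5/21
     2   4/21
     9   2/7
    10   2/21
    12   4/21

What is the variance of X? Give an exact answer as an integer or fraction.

878/21

E[X] = (5/21)·(-5) + (4/21)·2 + (2/7)·9 + (2/21)·10 + (4/21)·12 = 5
E[X²] = (5/21)·25 + (4/21)·4 + (2/7)·81 + (2/21)·100 + (4/21)·144 = 1403/21
Var(X) = 1403/21 − (5)² = 878/21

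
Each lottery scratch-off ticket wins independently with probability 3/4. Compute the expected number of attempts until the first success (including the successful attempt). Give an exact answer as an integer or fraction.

4/3

For a geometric distribution, E[trials] = 1/p = 1/(3/4) = 4/3.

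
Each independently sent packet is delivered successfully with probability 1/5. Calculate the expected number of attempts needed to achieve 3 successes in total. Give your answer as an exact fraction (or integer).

15

By linearity (sum of 3 independent geometric waits), E[trials] = 3/p = 3/(1/5) = 15.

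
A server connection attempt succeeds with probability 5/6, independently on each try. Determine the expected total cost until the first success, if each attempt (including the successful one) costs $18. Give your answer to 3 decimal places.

$21.600

E[#attempts] = 1/p = 6/5; E[cost] = 18·6/5 = 108/5.
≈ 21.600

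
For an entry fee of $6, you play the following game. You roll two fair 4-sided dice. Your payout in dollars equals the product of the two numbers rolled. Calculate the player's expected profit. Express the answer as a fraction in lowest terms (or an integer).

1/4 dollars

Distribution of the product of the two numbers rolled: 1 w.p. 1/16, 2 w.p. 1/8, 3 w.p. 1/8, 4 w.p. 3/16, 6 w.p. 1/8, 8 w.p. 1/8, …
E[payout] = (1/16)·1 + (1/8)·2 + (1/8)·3 + (3/16)·4 + (1/8)·6 + (1/8)·8 + (1/16)·9 + (1/8)·12 + (1/16)·16 = 25/4
Expected profit = 25/4 − 6 = 1/4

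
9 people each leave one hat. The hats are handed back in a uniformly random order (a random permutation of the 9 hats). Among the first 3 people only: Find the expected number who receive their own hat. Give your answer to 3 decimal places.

0.333

Let Xᵢ = 1 if person i gets their own hat. For each i, P(Xᵢ=1) = 1/9.
By linearity of expectation, E[X₁+…+X_3] = 3·(1/9) = 1/3.
≈ 0.333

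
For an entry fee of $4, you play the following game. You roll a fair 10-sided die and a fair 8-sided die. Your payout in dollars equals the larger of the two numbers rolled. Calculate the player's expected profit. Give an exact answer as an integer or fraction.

Distribution of the larger of the two numbers rolled: 1 w.p. 1/80, 2 w.p. 3/80, 3 w.p. 1/16, 4 w.p. 7/80, 5 w.p. 9/80, 6 w.p. 11/80, …
E[payout] = (1/80)·1 + (3/80)·2 + (1/16)·3 + (7/80)·4 + (9/80)·5 + (11/80)·6 + (13/80)·7 + (3/16)·8 + (1/10)·9 + (1/10)·10 = 131/20
Expected profit = 131/20 − 4 = 51/20

51/20 dollars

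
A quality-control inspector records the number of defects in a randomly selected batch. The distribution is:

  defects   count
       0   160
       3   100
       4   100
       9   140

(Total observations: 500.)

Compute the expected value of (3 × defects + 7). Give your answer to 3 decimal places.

Total = 500, so P(defects=0) = 160/500, etc.
E[3x+7] = (8/25)·7 + (1/5)·16 + (1/5)·19 + (7/25)·34
     = 469/25 ≈ 18.760

18.760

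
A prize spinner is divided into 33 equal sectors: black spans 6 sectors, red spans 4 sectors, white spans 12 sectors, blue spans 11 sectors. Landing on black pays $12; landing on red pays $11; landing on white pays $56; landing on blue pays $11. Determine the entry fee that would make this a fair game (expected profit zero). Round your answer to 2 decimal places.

E[payout] = (6/33)·12 + (4/33)·11 + (12/33)·56 + (11/33)·11 = 303/11
Fair fee = E[payout] = 303/11 ≈ $27.55

$27.55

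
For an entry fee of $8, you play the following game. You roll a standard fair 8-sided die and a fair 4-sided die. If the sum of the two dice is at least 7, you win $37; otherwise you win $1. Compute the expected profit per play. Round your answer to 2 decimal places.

$13.25

E[payout] = (7/16)·1 + (9/16)·37 = 85/4
Expected profit = 85/4 − 8 = 53/4 ≈ $13.25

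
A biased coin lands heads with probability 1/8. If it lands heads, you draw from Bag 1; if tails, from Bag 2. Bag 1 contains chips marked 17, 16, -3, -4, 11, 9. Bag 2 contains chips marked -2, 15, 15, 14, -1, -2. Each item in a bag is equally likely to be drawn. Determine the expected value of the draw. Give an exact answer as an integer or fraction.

E[X | Bag 1] = (17 + 16 − 3 − 4 + 11 + 9)/6 = 23/3
E[X | Bag 2] = (-2 + 15 + 15 + 14 − 1 − 2)/6 = 13/2
E[X] = (1/8)·23/3 + (7/8)·13/2 = 319/48

319/48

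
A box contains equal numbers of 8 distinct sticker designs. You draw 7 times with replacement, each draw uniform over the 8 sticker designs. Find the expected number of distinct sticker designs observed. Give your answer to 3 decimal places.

Let Xⱼ=1 if type j appears at least once. P(Xⱼ=1) = 1 − ((8−1)/8)^7 = 1273609/2097152.
E[#distinct] = 8·1273609/2097152 = 1273609/262144.
≈ 4.858

4.858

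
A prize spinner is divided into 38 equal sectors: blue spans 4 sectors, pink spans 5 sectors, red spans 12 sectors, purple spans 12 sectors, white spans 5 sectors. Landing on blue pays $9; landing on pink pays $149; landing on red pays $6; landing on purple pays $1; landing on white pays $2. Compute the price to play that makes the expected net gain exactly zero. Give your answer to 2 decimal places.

E[payout] = (4/38)·9 + (5/38)·149 + (12/38)·6 + (12/38)·1 + (5/38)·2 = 875/38
Fair fee = E[payout] = 875/38 ≈ $23.03

$23.03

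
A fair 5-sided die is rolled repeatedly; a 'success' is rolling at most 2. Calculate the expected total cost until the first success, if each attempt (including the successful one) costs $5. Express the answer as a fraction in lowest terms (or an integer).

25/2 dollars

E[#attempts] = 1/p = 5/2; E[cost] = 5·5/2 = 25/2.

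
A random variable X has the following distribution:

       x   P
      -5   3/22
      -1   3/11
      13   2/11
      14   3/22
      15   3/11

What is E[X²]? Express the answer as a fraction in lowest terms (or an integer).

245/2

E[X²] = (3/22)·25 + (3/11)·1 + (2/11)·169 + (3/22)·196 + (3/11)·225
     = 245/2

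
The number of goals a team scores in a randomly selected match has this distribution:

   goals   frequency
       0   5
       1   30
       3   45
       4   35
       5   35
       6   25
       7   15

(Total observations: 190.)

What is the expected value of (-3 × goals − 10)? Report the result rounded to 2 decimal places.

Total = 190, so P(goals=0) = 5/190, etc.
E[-3x-10] = (1/38)·(-10) + (3/19)·(-13) + (9/38)·(-19) + (7/38)·(-22) + (7/38)·(-25) + (5/38)·(-28) + (3/38)·(-31)
     = -821/38 ≈ -21.61

-21.61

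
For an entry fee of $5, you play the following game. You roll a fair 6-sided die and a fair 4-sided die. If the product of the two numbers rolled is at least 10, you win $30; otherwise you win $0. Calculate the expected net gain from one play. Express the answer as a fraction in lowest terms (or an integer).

E[payout] = (5/8)·0 + (3/8)·30 = 45/4
Expected profit = 45/4 − 5 = 25/4

25/4 dollars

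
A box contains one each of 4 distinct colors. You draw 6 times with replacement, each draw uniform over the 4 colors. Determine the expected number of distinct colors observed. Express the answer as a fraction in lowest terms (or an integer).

3367/1024

Let Xⱼ=1 if type j appears at least once. P(Xⱼ=1) = 1 − ((4−1)/4)^6 = 3367/4096.
E[#distinct] = 4·3367/4096 = 3367/1024.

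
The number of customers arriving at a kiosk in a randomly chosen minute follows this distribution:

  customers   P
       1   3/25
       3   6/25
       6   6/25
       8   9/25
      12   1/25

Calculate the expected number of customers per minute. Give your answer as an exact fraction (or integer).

E[X] = (3/25)·1 + (6/25)·3 + (6/25)·6 + (9/25)·8 + (1/25)·12
     = 141/25

141/25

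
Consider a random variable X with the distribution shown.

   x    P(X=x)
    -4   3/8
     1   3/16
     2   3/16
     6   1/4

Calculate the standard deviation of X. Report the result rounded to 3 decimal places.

3.952

E[X] = 9/16, E[X²] = 255/16
Var(X) = E[X²] − (E[X])² = 255/16 − 81/256 = 3999/256
SD(X) = √(3999/256) ≈ 3.952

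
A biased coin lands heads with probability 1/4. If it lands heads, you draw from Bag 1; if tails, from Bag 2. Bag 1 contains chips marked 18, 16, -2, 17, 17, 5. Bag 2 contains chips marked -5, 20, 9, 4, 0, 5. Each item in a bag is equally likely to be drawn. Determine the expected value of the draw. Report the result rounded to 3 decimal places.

E[X | Bag 1] = (18 + 16 − 2 + 17 + 17 + 5)/6 = 71/6
E[X | Bag 2] = (-5 + 20 + 9 + 4 + 0 + 5)/6 = 11/2
E[X] = (1/4)·71/6 + (3/4)·11/2 = 85/12 ≈ 7.083

7.083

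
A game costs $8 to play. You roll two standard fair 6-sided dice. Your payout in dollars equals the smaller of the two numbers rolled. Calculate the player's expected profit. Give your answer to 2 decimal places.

-$5.47

Distribution of the smaller of the two numbers rolled: 1 w.p. 11/36, 2 w.p. 1/4, 3 w.p. 7/36, 4 w.p. 5/36, 5 w.p. 1/12, 6 w.p. 1/36
E[payout] = (11/36)·1 + (1/4)·2 + (7/36)·3 + (5/36)·4 + (1/12)·5 + (1/36)·6 = 91/36
Expected profit = 91/36 − 8 = -197/36 ≈ -$5.47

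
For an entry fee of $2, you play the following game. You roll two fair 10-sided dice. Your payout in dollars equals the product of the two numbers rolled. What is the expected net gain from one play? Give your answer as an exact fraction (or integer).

Distribution of the product of the two numbers rolled: 1 w.p. 1/100, 2 w.p. 1/50, 3 w.p. 1/50, 4 w.p. 3/100, 5 w.p. 1/50, 6 w.p. 1/25, …
E[payout] = (1/100)·1 + (1/50)·2 + (1/50)·3 + (3/100)·4 + (1/50)·5 + (1/25)·6 + (1/50)·7 + (1/25)·8 + (3/100)·9 + (1/25)·10 + (1/25)·12 + (1/50)·14 + (1/50)·15 + (3/100)·16 + (1/25)·18 + (1/25)·20 + (1/50)·21 + (1/25)·24 + (1/100)·25 + (1/50)·27 + (1/50)·28 + (1/25)·30 + (1/50)·32 + (1/50)·35 + (3/100)·36 + (1/25)·40 + (1/50)·42 + (1/50)·45 + (1/50)·48 + (1/100)·49 + (1/50)·50 + (1/50)·54 + (1/50)·56 + (1/50)·60 + (1/50)·63 + (1/100)·64 + (1/50)·70 + (1/50)·72 + (1/50)·80 + (1/100)·81 + (1/50)·90 + (1/100)·100 = 121/4
Expected profit = 121/4 − 2 = 113/4

113/4 dollars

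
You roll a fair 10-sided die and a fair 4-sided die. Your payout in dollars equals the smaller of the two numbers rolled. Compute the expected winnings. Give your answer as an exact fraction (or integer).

9/4 dollars

Distribution of the smaller of the two numbers rolled: 1 w.p. 13/40, 2 w.p. 11/40, 3 w.p. 9/40, 4 w.p. 7/40
E[payout] = (13/40)·1 + (11/40)·2 + (9/40)·3 + (7/40)·4 = 9/4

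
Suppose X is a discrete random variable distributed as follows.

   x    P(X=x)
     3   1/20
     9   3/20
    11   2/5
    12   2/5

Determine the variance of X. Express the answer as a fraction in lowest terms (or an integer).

411/100

E[X] = (1/20)·3 + (3/20)·9 + (2/5)·11 + (2/5)·12 = 107/10
E[X²] = (1/20)·9 + (3/20)·81 + (2/5)·121 + (2/5)·144 = 593/5
Var(X) = 593/5 − (107/10)² = 411/100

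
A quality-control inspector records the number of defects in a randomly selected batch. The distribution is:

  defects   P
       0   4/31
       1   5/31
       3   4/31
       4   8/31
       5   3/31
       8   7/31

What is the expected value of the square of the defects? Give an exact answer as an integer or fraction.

692/31

E[X²] = (4/31)·0 + (5/31)·1 + (4/31)·9 + (8/31)·16 + (3/31)·25 + (7/31)·64
     = 692/31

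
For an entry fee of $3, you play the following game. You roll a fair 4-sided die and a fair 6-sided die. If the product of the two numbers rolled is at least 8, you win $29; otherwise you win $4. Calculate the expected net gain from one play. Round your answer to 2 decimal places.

$13.50

E[payout] = (1/2)·4 + (1/2)·29 = 33/2
Expected profit = 33/2 − 3 = 27/2 ≈ $13.50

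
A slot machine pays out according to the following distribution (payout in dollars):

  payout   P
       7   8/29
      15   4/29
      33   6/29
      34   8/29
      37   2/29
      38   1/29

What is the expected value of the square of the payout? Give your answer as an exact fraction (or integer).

E[X²] = (8/29)·49 + (4/29)·225 + (6/29)·1089 + (8/29)·1156 + (2/29)·1369 + (1/29)·1444
     = 21256/29

21256/29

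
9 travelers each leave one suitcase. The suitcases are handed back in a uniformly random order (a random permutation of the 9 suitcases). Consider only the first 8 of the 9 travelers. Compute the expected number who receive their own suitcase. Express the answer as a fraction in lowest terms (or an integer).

8/9

Let Xᵢ = 1 if person i gets their own suitcase. For each i, P(Xᵢ=1) = 1/9.
By linearity of expectation, E[X₁+…+X_8] = 8·(1/9) = 8/9.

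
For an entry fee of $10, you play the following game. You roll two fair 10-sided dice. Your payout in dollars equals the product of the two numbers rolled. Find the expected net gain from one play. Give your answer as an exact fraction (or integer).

81/4 dollars

Distribution of the product of the two numbers rolled: 1 w.p. 1/100, 2 w.p. 1/50, 3 w.p. 1/50, 4 w.p. 3/100, 5 w.p. 1/50, 6 w.p. 1/25, …
E[payout] = (1/100)·1 + (1/50)·2 + (1/50)·3 + (3/100)·4 + (1/50)·5 + (1/25)·6 + (1/50)·7 + (1/25)·8 + (3/100)·9 + (1/25)·10 + (1/25)·12 + (1/50)·14 + (1/50)·15 + (3/100)·16 + (1/25)·18 + (1/25)·20 + (1/50)·21 + (1/25)·24 + (1/100)·25 + (1/50)·27 + (1/50)·28 + (1/25)·30 + (1/50)·32 + (1/50)·35 + (3/100)·36 + (1/25)·40 + (1/50)·42 + (1/50)·45 + (1/50)·48 + (1/100)·49 + (1/50)·50 + (1/50)·54 + (1/50)·56 + (1/50)·60 + (1/50)·63 + (1/100)·64 + (1/50)·70 + (1/50)·72 + (1/50)·80 + (1/100)·81 + (1/50)·90 + (1/100)·100 = 121/4
Expected profit = 121/4 − 10 = 81/4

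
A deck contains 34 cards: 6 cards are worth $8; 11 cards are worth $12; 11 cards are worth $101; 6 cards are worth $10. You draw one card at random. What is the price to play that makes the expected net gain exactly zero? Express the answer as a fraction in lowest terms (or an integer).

E[payout] = (6/34)·8 + (11/34)·12 + (11/34)·101 + (6/34)·10 = 1351/34
Fair fee = E[payout] = 1351/34

1351/34 dollars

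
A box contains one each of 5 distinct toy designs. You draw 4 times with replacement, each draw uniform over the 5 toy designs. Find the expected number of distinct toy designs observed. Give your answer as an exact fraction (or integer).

369/125

Let Xⱼ=1 if type j appears at least once. P(Xⱼ=1) = 1 − ((5−1)/5)^4 = 369/625.
E[#distinct] = 5·369/625 = 369/125.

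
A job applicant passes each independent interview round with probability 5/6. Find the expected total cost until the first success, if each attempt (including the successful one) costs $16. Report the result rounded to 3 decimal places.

$19.200

E[#attempts] = 1/p = 6/5; E[cost] = 16·6/5 = 96/5.
≈ 19.200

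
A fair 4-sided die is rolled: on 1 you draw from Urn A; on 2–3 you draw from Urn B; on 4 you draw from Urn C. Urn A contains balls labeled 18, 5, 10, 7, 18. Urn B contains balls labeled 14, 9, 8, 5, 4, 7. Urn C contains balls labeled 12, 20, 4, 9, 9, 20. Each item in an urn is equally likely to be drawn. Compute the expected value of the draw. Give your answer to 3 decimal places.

E[X | Urn A] = (18 + 5 + 10 + 7 + 18)/5 = 58/5
E[X | Urn B] = (14 + 9 + 8 + 5 + 4 + 7)/6 = 47/6
E[X | Urn C] = (12 + 20 + 4 + 9 + 9 + 20)/6 = 37/3
E[X] = (1/4)·58/5 + (1/2)·47/6 + (1/4)·37/3 = 99/10 ≈ 9.900

9.900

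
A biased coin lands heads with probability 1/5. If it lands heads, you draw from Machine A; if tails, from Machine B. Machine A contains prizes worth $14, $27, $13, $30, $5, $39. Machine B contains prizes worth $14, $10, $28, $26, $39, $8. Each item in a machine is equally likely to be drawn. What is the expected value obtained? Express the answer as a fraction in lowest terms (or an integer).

E[X | Machine A] = (14 + 27 + 13 + 30 + 5 + 39)/6 = 64/3
E[X | Machine B] = (14 + 10 + 28 + 26 + 39 + 8)/6 = 125/6
E[X] = (1/5)·64/3 + (4/5)·125/6 = 314/15

314/15 dollars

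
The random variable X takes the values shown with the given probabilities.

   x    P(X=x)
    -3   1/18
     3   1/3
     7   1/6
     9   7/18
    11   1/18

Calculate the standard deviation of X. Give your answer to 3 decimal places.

3.542

E[X] = 55/9, E[X²] = 449/9
Var(X) = E[X²] − (E[X])² = 449/9 − 3025/81 = 1016/81
SD(X) = √(1016/81) ≈ 3.542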